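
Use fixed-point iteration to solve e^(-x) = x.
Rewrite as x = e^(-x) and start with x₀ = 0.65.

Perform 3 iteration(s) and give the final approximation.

Equation: e^(-x) = x
Fixed-point form: x = e^(-x)
x₀ = 0.65

x_1 = g(0.650000) = 0.522046
x_2 = g(0.522046) = 0.593306
x_3 = g(0.593306) = 0.552498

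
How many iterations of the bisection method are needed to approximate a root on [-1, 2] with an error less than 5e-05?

We need (b-a)/2^n ≤ 5e-05
(2 - (-1))/2^n ≤ 5e-05
3/2^n ≤ 5e-05
2^n ≥ 60000
n ≥ log₂(60000) = 15.87
n ≥ 16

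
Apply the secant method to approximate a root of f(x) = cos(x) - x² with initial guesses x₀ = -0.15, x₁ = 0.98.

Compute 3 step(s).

f(x) = cos(x) - x²
x₀ = -0.15, x₁ = 0.98

Secant formula: x_{n+1} = x_n - f(x_n)(x_n - x_{n-1})/(f(x_n) - f(x_{n-1}))

Iteration 1:
  f(-0.150000) = 0.966271
  f(0.980000) = -0.403377
  x_2 = 0.980000 - (-0.403377)×(0.980000 - (-0.150000))/(-0.403377 - 0.966271)
       = 0.647202
Iteration 2:
  f(0.980000) = -0.403377
  f(0.647202) = 0.378904
  x_3 = 0.647202 - 0.378904×(0.647202 - 0.980000)/(0.378904 - (-0.403377))
       = 0.808395
Iteration 3:
  f(0.647202) = 0.378904
  f(0.808395) = 0.037157
  x_4 = 0.808395 - 0.037157×(0.808395 - 0.647202)/(0.037157 - 0.378904)
       = 0.825921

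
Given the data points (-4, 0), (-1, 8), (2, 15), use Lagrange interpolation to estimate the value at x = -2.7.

Lagrange interpolation formula:
P(x) = Σ yᵢ × Lᵢ(x)
where Lᵢ(x) = Π_{j≠i} (x - xⱼ)/(xᵢ - xⱼ)

L_0(-2.7) = (-2.7 - (-1))/(-4 - (-1)) × (-2.7 - 2)/(-4 - 2) = 0.443889
L_1(-2.7) = (-2.7 - (-4))/(-1 - (-4)) × (-2.7 - 2)/(-1 - 2) = 0.678889
L_2(-2.7) = (-2.7 - (-4))/(2 - (-4)) × (-2.7 - (-1))/(2 - (-1)) = -0.122778

P(-2.7) = 0×L_0(-2.7) + 8×L_1(-2.7) + 15×L_2(-2.7)
P(-2.7) = 3.589444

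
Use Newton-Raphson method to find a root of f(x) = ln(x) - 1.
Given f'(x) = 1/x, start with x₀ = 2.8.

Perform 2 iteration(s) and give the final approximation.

f(x) = ln(x) - 1
f'(x) = 1/x
x₀ = 2.8

Newton-Raphson formula: x_{n+1} = x_n - f(x_n)/f'(x_n)

Iteration 1:
  f(2.800000) = 0.029619
  f'(2.800000) = 0.357143
  x_1 = 2.800000 - 0.029619/0.357143 = 2.717066
Iteration 2:
  f(2.717066) = -0.000448
  f'(2.717066) = 0.368044
  x_2 = 2.717066 - (-0.000448)/0.368044 = 2.718282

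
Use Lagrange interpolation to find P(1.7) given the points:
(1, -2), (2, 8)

Lagrange interpolation formula:
P(x) = Σ yᵢ × Lᵢ(x)
where Lᵢ(x) = Π_{j≠i} (x - xⱼ)/(xᵢ - xⱼ)

L_0(1.7) = (1.7 - 2)/(1 - 2) = 0.300000
L_1(1.7) = (1.7 - 1)/(2 - 1) = 0.700000

P(1.7) = (-2)×L_0(1.7) + 8×L_1(1.7)
P(1.7) = 5.000000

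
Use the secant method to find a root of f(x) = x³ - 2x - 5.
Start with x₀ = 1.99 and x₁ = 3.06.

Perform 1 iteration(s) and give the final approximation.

f(x) = x³ - 2x - 5
x₀ = 1.99, x₁ = 3.06

Secant formula: x_{n+1} = x_n - f(x_n)(x_n - x_{n-1})/(f(x_n) - f(x_{n-1}))

Iteration 1:
  f(1.990000) = -1.099401
  f(3.060000) = 17.532616
  x_2 = 3.060000 - 17.532616×(3.060000 - 1.990000)/(17.532616 - (-1.099401))
       = 2.053136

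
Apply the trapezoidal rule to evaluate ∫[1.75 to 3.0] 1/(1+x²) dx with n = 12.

f(x) = 1/(1+x²)
a = 1.75, b = 3.0, n = 12
h = (b - a)/n = 0.104167

Trapezoidal rule: (h/2)[f(x₀) + 2f(x₁) + 2f(x₂) + ... + f(xₙ)]

x_0 = 1.7500, f(x_0) = 0.246154, coefficient = 1
x_1 = 1.8542, f(x_1) = 0.225330, coefficient = 2
x_2 = 1.9583, f(x_2) = 0.206822, coefficient = 2
x_3 = 2.0625, f(x_3) = 0.190335, coefficient = 2
x_4 = 2.1667, f(x_4) = 0.175610, coefficient = 2
x_5 = 2.2708, f(x_5) = 0.162425, coefficient = 2
x_6 = 2.3750, f(x_6) = 0.150588, coefficient = 2
x_7 = 2.4792, f(x_7) = 0.139933, coefficient = 2
x_8 = 2.5833, f(x_8) = 0.130317, coefficient = 2
x_9 = 2.6875, f(x_9) = 0.121615, coefficient = 2
x_10 = 2.7917, f(x_10) = 0.113722, coefficient = 2
x_11 = 2.8958, f(x_11) = 0.106543, coefficient = 2
x_12 = 3.0000, f(x_12) = 0.100000, coefficient = 1

I ≈ (0.104167/2) × 3.792634 = 0.197533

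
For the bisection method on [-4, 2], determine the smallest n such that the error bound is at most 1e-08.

We need (b-a)/2^n ≤ 1e-08
(2 - (-4))/2^n ≤ 1e-08
6/2^n ≤ 1e-08
2^n ≥ 600000000
n ≥ log₂(600000000) = 29.16
n ≥ 30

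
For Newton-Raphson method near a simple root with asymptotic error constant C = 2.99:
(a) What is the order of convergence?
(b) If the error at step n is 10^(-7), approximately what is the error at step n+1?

(a) Newton-Raphson has quadratic (order 2) convergence near simple roots.
    This means |e_{n+1}| ≈ C|e_n|².

(b) With |e_n| = 10^(-7) and C = 2.99:
    |e_{n+1}| ≈ 2.99 × (10^(-7))² = 2.99 × 10^(-14)

(a) 2 (quadratic); (b) |e_{n+1}| ≈ 2.990e-14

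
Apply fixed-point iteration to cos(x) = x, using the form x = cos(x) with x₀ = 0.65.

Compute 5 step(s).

Equation: cos(x) = x
Fixed-point form: x = cos(x)
x₀ = 0.65

x_1 = g(0.650000) = 0.796084
x_2 = g(0.796084) = 0.699511
x_3 = g(0.699511) = 0.765157
x_4 = g(0.765157) = 0.721273
x_5 = g(0.721273) = 0.750965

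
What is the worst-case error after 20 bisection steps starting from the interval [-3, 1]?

Bisection error bound: |error| ≤ (b-a)/2^n
|error| ≤ (1 - (-3))/2^20 = 4/2^20
|error| ≤ 0.0000038147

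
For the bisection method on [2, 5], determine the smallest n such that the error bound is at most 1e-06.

We need (b-a)/2^n ≤ 1e-06
(5 - 2)/2^n ≤ 1e-06
3/2^n ≤ 1e-06
2^n ≥ 3000000
n ≥ log₂(3000000) = 21.52
n ≥ 22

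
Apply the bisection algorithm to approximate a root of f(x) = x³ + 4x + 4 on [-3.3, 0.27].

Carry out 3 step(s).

f(x) = x³ + 4x + 4
Initial interval: [-3.3, 0.27]

Iteration 1:
  c_1 = (-3.300000 + 0.270000)/2 = -1.515000
  f(c_1) = f(-1.515000) = -5.537266
  f(a) × f(c) ≥ 0, new interval: [-1.515000, 0.270000]
Iteration 2:
  c_2 = (-1.515000 + 0.270000)/2 = -0.622500
  f(c_2) = f(-0.622500) = 1.268777
  f(a) × f(c) < 0, new interval: [-1.515000, -0.622500]
Iteration 3:
  c_3 = (-1.515000 + (-0.622500))/2 = -1.068750
  f(c_3) = f(-1.068750) = -1.495755
  f(a) × f(c) ≥ 0, new interval: [-1.068750, -0.622500]

After 3 iteration(s), the approximation is c_3 = -1.068750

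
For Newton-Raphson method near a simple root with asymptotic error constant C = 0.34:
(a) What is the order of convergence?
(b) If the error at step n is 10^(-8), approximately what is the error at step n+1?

(a) Newton-Raphson has quadratic (order 2) convergence near simple roots.
    This means |e_{n+1}| ≈ C|e_n|².

(b) With |e_n| = 10^(-8) and C = 0.34:
    |e_{n+1}| ≈ 0.34 × (10^(-8))² = 0.34 × 10^(-16)

(a) 2 (quadratic); (b) |e_{n+1}| ≈ 3.400e-17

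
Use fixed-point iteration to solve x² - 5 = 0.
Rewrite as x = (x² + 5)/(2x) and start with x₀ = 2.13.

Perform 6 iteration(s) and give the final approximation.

Equation: x² - 5 = 0
Fixed-point form: x = (x² + 5)/(2x)
x₀ = 2.13

x_1 = g(2.130000) = 2.238709
x_2 = g(2.238709) = 2.236070
x_3 = g(2.236070) = 2.236068
x_4 = g(2.236068) = 2.236068
x_5 = g(2.236068) = 2.236068
x_6 = g(2.236068) = 2.236068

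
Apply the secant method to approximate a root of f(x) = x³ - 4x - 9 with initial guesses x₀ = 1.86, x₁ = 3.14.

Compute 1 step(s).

f(x) = x³ - 4x - 9
x₀ = 1.86, x₁ = 3.14

Secant formula: x_{n+1} = x_n - f(x_n)(x_n - x_{n-1})/(f(x_n) - f(x_{n-1}))

Iteration 1:
  f(1.860000) = -10.005144
  f(3.140000) = 9.399144
  x_2 = 3.140000 - 9.399144×(3.140000 - 1.860000)/(9.399144 - (-10.005144))
       = 2.519987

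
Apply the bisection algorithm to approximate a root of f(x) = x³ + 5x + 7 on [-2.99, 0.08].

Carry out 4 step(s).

f(x) = x³ + 5x + 7
Initial interval: [-2.99, 0.08]

Iteration 1:
  c_1 = (-2.990000 + 0.080000)/2 = -1.455000
  f(c_1) = f(-1.455000) = -3.355271
  f(a) × f(c) ≥ 0, new interval: [-1.455000, 0.080000]
Iteration 2:
  c_2 = (-1.455000 + 0.080000)/2 = -0.687500
  f(c_2) = f(-0.687500) = 3.237549
  f(a) × f(c) < 0, new interval: [-1.455000, -0.687500]
Iteration 3:
  c_3 = (-1.455000 + (-0.687500))/2 = -1.071250
  f(c_3) = f(-1.071250) = 0.414409
  f(a) × f(c) < 0, new interval: [-1.455000, -1.071250]
Iteration 4:
  c_4 = (-1.455000 + (-1.071250))/2 = -1.263125
  f(c_4) = f(-1.263125) = -1.330922
  f(a) × f(c) ≥ 0, new interval: [-1.263125, -1.071250]

After 4 iteration(s), the approximation is c_4 = -1.263125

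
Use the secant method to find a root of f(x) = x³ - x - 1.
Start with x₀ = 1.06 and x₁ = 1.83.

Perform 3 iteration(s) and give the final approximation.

f(x) = x³ - x - 1
x₀ = 1.06, x₁ = 1.83

Secant formula: x_{n+1} = x_n - f(x_n)(x_n - x_{n-1})/(f(x_n) - f(x_{n-1}))

Iteration 1:
  f(1.060000) = -0.868984
  f(1.830000) = 3.298487
  x_2 = 1.830000 - 3.298487×(1.830000 - 1.060000)/(3.298487 - (-0.868984))
       = 1.220557
Iteration 2:
  f(1.830000) = 3.298487
  f(1.220557) = -0.402220
  x_3 = 1.220557 - (-0.402220)×(1.220557 - 1.830000)/(-0.402220 - 3.298487)
       = 1.286796
Iteration 3:
  f(1.220557) = -0.402220
  f(1.286796) = -0.156063
  x_4 = 1.286796 - (-0.156063)×(1.286796 - 1.220557)/(-0.156063 - (-0.402220))
       = 1.328791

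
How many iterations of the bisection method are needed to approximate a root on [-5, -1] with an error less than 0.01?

We need (b-a)/2^n ≤ 0.01
(-1 - (-5))/2^n ≤ 0.01
4/2^n ≤ 0.01
2^n ≥ 400
n ≥ log₂(400) = 8.64
n ≥ 9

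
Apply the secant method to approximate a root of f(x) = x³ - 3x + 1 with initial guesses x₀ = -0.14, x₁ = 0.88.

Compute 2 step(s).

f(x) = x³ - 3x + 1
x₀ = -0.14, x₁ = 0.88

Secant formula: x_{n+1} = x_n - f(x_n)(x_n - x_{n-1})/(f(x_n) - f(x_{n-1}))

Iteration 1:
  f(-0.140000) = 1.417256
  f(0.880000) = -0.958528
  x_2 = 0.880000 - (-0.958528)×(0.880000 - (-0.140000))/(-0.958528 - 1.417256)
       = 0.468473
Iteration 2:
  f(0.880000) = -0.958528
  f(0.468473) = -0.302605
  x_3 = 0.468473 - (-0.302605)×(0.468473 - 0.880000)/(-0.302605 - (-0.958528))
       = 0.278618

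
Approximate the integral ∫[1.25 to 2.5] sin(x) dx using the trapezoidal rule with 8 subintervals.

f(x) = sin(x)
a = 1.25, b = 2.5, n = 8
h = (b - a)/n = 0.156250

Trapezoidal rule: (h/2)[f(x₀) + 2f(x₁) + 2f(x₂) + ... + f(xₙ)]

x_0 = 1.2500, f(x_0) = 0.948985, coefficient = 1
x_1 = 1.4062, f(x_1) = 0.986493, coefficient = 2
x_2 = 1.5625, f(x_2) = 0.999966, coefficient = 2
x_3 = 1.7188, f(x_3) = 0.989075, coefficient = 2
x_4 = 1.8750, f(x_4) = 0.954086, coefficient = 2
x_5 = 2.0312, f(x_5) = 0.895851, coefficient = 2
x_6 = 2.1875, f(x_6) = 0.815789, coefficient = 2
x_7 = 2.3438, f(x_7) = 0.715851, coefficient = 2
x_8 = 2.5000, f(x_8) = 0.598472, coefficient = 1

I ≈ (0.156250/2) × 14.261678 = 1.114194
Exact value: 1.116466
Error: 0.002272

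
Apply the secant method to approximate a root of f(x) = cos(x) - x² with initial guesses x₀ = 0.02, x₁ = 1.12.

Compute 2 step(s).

f(x) = cos(x) - x²
x₀ = 0.02, x₁ = 1.12

Secant formula: x_{n+1} = x_n - f(x_n)(x_n - x_{n-1})/(f(x_n) - f(x_{n-1}))

Iteration 1:
  f(0.020000) = 0.999400
  f(1.120000) = -0.818718
  x_2 = 1.120000 - (-0.818718)×(1.120000 - 0.020000)/(-0.818718 - 0.999400)
       = 0.624658
Iteration 2:
  f(1.120000) = -0.818718
  f(0.624658) = 0.420965
  x_3 = 0.624658 - 0.420965×(0.624658 - 1.120000)/(0.420965 - (-0.818718))
       = 0.792864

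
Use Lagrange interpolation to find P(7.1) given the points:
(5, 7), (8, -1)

Lagrange interpolation formula:
P(x) = Σ yᵢ × Lᵢ(x)
where Lᵢ(x) = Π_{j≠i} (x - xⱼ)/(xᵢ - xⱼ)

L_0(7.1) = (7.1 - 8)/(5 - 8) = 0.300000
L_1(7.1) = (7.1 - 5)/(8 - 5) = 0.700000

P(7.1) = 7×L_0(7.1) + (-1)×L_1(7.1)
P(7.1) = 1.400000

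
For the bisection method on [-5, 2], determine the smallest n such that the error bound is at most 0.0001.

We need (b-a)/2^n ≤ 0.0001
(2 - (-5))/2^n ≤ 0.0001
7/2^n ≤ 0.0001
2^n ≥ 70000
n ≥ log₂(70000) = 16.10
n ≥ 17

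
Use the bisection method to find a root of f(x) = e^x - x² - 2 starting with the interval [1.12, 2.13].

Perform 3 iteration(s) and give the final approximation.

f(x) = e^x - x² - 2
Initial interval: [1.12, 2.13]

Iteration 1:
  c_1 = (1.120000 + 2.130000)/2 = 1.625000
  f(c_1) = f(1.625000) = 0.437794
  f(a) × f(c) < 0, new interval: [1.120000, 1.625000]
Iteration 2:
  c_2 = (1.120000 + 1.625000)/2 = 1.372500
  f(c_2) = f(1.372500) = 0.061445
  f(a) × f(c) < 0, new interval: [1.120000, 1.372500]
Iteration 3:
  c_3 = (1.120000 + 1.372500)/2 = 1.246250
  f(c_3) = f(1.246250) = -0.075860
  f(a) × f(c) ≥ 0, new interval: [1.246250, 1.372500]

After 3 iteration(s), the approximation is c_3 = 1.246250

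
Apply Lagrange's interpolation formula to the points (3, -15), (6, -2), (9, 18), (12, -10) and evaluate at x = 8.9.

Lagrange interpolation formula:
P(x) = Σ yᵢ × Lᵢ(x)
where Lᵢ(x) = Π_{j≠i} (x - xⱼ)/(xᵢ - xⱼ)

L_0(8.9) = (8.9 - 6)/(3 - 6) × (8.9 - 9)/(3 - 9) × (8.9 - 12)/(3 - 12) = -0.005549
L_1(8.9) = (8.9 - 3)/(6 - 3) × (8.9 - 9)/(6 - 9) × (8.9 - 12)/(6 - 12) = 0.033870
L_2(8.9) = (8.9 - 3)/(9 - 3) × (8.9 - 6)/(9 - 6) × (8.9 - 12)/(9 - 12) = 0.982241
L_3(8.9) = (8.9 - 3)/(12 - 3) × (8.9 - 6)/(12 - 6) × (8.9 - 9)/(12 - 9) = -0.010562

P(8.9) = (-15)×L_0(8.9) + (-2)×L_1(8.9) + 18×L_2(8.9) + (-10)×L_3(8.9)
P(8.9) = 17.801451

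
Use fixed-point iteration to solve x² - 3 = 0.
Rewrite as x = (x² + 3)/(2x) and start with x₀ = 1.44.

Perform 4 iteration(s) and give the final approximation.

Equation: x² - 3 = 0
Fixed-point form: x = (x² + 3)/(2x)
x₀ = 1.44

x_1 = g(1.440000) = 1.761667
x_2 = g(1.761667) = 1.732300
x_3 = g(1.732300) = 1.732051
x_4 = g(1.732051) = 1.732051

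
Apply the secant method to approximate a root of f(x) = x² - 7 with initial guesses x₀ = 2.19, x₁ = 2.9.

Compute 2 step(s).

f(x) = x² - 7
x₀ = 2.19, x₁ = 2.9

Secant formula: x_{n+1} = x_n - f(x_n)(x_n - x_{n-1})/(f(x_n) - f(x_{n-1}))

Iteration 1:
  f(2.190000) = -2.203900
  f(2.900000) = 1.410000
  x_2 = 2.900000 - 1.410000×(2.900000 - 2.190000)/(1.410000 - (-2.203900))
       = 2.622986
Iteration 2:
  f(2.900000) = 1.410000
  f(2.622986) = -0.119943
  x_3 = 2.622986 - (-0.119943)×(2.622986 - 2.900000)/(-0.119943 - 1.410000)
       = 2.644703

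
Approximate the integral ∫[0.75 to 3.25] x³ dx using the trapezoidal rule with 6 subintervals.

f(x) = x³
a = 0.75, b = 3.25, n = 6
h = (b - a)/n = 0.416667

Trapezoidal rule: (h/2)[f(x₀) + 2f(x₁) + 2f(x₂) + ... + f(xₙ)]

x_0 = 0.7500, f(x_0) = 0.421875, coefficient = 1
x_1 = 1.1667, f(x_1) = 1.587963, coefficient = 2
x_2 = 1.5833, f(x_2) = 3.969329, coefficient = 2
x_3 = 2.0000, f(x_3) = 8.000000, coefficient = 2
x_4 = 2.4167, f(x_4) = 14.114005, coefficient = 2
x_5 = 2.8333, f(x_5) = 22.745370, coefficient = 2
x_6 = 3.2500, f(x_6) = 34.328125, coefficient = 1

I ≈ (0.416667/2) × 135.583333 = 28.246528
Exact value: 27.812500
Error: 0.434028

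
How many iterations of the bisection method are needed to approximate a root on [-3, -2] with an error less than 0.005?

We need (b-a)/2^n ≤ 0.005
(-2 - (-3))/2^n ≤ 0.005
1/2^n ≤ 0.005
2^n ≥ 200
n ≥ log₂(200) = 7.64
n ≥ 8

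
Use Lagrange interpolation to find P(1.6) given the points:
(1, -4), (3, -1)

Lagrange interpolation formula:
P(x) = Σ yᵢ × Lᵢ(x)
where Lᵢ(x) = Π_{j≠i} (x - xⱼ)/(xᵢ - xⱼ)

L_0(1.6) = (1.6 - 3)/(1 - 3) = 0.700000
L_1(1.6) = (1.6 - 1)/(3 - 1) = 0.300000

P(1.6) = (-4)×L_0(1.6) + (-1)×L_1(1.6)
P(1.6) = -3.100000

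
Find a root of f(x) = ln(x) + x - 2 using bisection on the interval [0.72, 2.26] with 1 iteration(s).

f(x) = ln(x) + x - 2
Initial interval: [0.72, 2.26]

Iteration 1:
  c_1 = (0.720000 + 2.260000)/2 = 1.490000
  f(c_1) = f(1.490000) = -0.111224
  f(a) × f(c) ≥ 0, new interval: [1.490000, 2.260000]

After 1 iteration(s), the approximation is c_1 = 1.490000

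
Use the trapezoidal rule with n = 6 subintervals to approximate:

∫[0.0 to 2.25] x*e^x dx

f(x) = x*e^x
a = 0.0, b = 2.25, n = 6
h = (b - a)/n = 0.375000

Trapezoidal rule: (h/2)[f(x₀) + 2f(x₁) + 2f(x₂) + ... + f(xₙ)]

x_0 = 0.0000, f(x_0) = 0.000000, coefficient = 1
x_1 = 0.3750, f(x_1) = 0.545622, coefficient = 2
x_2 = 0.7500, f(x_2) = 1.587750, coefficient = 2
x_3 = 1.1250, f(x_3) = 3.465244, coefficient = 2
x_4 = 1.5000, f(x_4) = 6.722534, coefficient = 2
x_5 = 1.8750, f(x_5) = 12.226536, coefficient = 2
x_6 = 2.2500, f(x_6) = 21.347406, coefficient = 1

I ≈ (0.375000/2) × 70.442776 = 13.208021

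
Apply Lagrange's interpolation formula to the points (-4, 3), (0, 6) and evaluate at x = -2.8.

Lagrange interpolation formula:
P(x) = Σ yᵢ × Lᵢ(x)
where Lᵢ(x) = Π_{j≠i} (x - xⱼ)/(xᵢ - xⱼ)

L_0(-2.8) = (-2.8 - 0)/(-4 - 0) = 0.700000
L_1(-2.8) = (-2.8 - (-4))/(0 - (-4)) = 0.300000

P(-2.8) = 3×L_0(-2.8) + 6×L_1(-2.8)
P(-2.8) = 3.900000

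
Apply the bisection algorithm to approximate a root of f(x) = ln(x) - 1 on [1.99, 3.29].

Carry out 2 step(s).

f(x) = ln(x) - 1
Initial interval: [1.99, 3.29]

Iteration 1:
  c_1 = (1.990000 + 3.290000)/2 = 2.640000
  f(c_1) = f(2.640000) = -0.029221
  f(a) × f(c) ≥ 0, new interval: [2.640000, 3.290000]
Iteration 2:
  c_2 = (2.640000 + 3.290000)/2 = 2.965000
  f(c_2) = f(2.965000) = 0.086877
  f(a) × f(c) < 0, new interval: [2.640000, 2.965000]

After 2 iteration(s), the approximation is c_2 = 2.965000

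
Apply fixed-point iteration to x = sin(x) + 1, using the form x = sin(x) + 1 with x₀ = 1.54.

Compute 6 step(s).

Equation: x = sin(x) + 1
Fixed-point form: x = sin(x) + 1
x₀ = 1.54

x_1 = g(1.540000) = 1.999526
x_2 = g(1.999526) = 1.909495
x_3 = g(1.909495) = 1.943188
x_4 = g(1.943188) = 1.931460
x_5 = g(1.931460) = 1.935663
x_6 = g(1.935663) = 1.934171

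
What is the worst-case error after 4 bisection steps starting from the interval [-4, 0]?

Bisection error bound: |error| ≤ (b-a)/2^n
|error| ≤ (0 - (-4))/2^4 = 4/2^4
|error| ≤ 0.2500000000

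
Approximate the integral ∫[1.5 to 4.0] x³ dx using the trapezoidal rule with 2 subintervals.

f(x) = x³
a = 1.5, b = 4.0, n = 2
h = (b - a)/n = 1.250000

Trapezoidal rule: (h/2)[f(x₀) + 2f(x₁) + 2f(x₂) + ... + f(xₙ)]

x_0 = 1.5000, f(x_0) = 3.375000, coefficient = 1
x_1 = 2.7500, f(x_1) = 20.796875, coefficient = 2
x_2 = 4.0000, f(x_2) = 64.000000, coefficient = 1

I ≈ (1.250000/2) × 108.968750 = 68.105469
Exact value: 62.734375
Error: 5.371094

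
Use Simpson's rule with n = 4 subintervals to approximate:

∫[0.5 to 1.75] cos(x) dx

f(x) = cos(x)
a = 0.5, b = 1.75, n = 4
h = (b - a)/n = 0.312500

Simpson's rule: (h/3)[f(x₀) + 4f(x₁) + 2f(x₂) + ... + f(xₙ)]

x_0 = 0.5000, f(x_0) = 0.877583, coefficient = 1
x_1 = 0.8125, f(x_1) = 0.687686, coefficient = 4
x_2 = 1.1250, f(x_2) = 0.431177, coefficient = 2
x_3 = 1.4375, f(x_3) = 0.132902, coefficient = 4
x_4 = 1.7500, f(x_4) = -0.178246, coefficient = 1

I ≈ (0.312500/3) × 4.844040 = 0.504587
Exact value: 0.504560
Error: 0.000027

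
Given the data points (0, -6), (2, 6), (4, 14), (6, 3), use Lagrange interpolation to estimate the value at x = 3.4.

Lagrange interpolation formula:
P(x) = Σ yᵢ × Lᵢ(x)
where Lᵢ(x) = Π_{j≠i} (x - xⱼ)/(xᵢ - xⱼ)

L_0(3.4) = (3.4 - 2)/(0 - 2) × (3.4 - 4)/(0 - 4) × (3.4 - 6)/(0 - 6) = -0.045500
L_1(3.4) = (3.4 - 0)/(2 - 0) × (3.4 - 4)/(2 - 4) × (3.4 - 6)/(2 - 6) = 0.331500
L_2(3.4) = (3.4 - 0)/(4 - 0) × (3.4 - 2)/(4 - 2) × (3.4 - 6)/(4 - 6) = 0.773500
L_3(3.4) = (3.4 - 0)/(6 - 0) × (3.4 - 2)/(6 - 2) × (3.4 - 4)/(6 - 4) = -0.059500

P(3.4) = (-6)×L_0(3.4) + 6×L_1(3.4) + 14×L_2(3.4) + 3×L_3(3.4)
P(3.4) = 12.912500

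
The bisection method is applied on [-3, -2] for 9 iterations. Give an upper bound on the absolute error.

Bisection error bound: |error| ≤ (b-a)/2^n
|error| ≤ (-2 - (-3))/2^9 = 1/2^9
|error| ≤ 0.0019531250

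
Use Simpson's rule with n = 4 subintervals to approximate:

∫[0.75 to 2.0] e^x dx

f(x) = e^x
a = 0.75, b = 2.0, n = 4
h = (b - a)/n = 0.312500

Simpson's rule: (h/3)[f(x₀) + 4f(x₁) + 2f(x₂) + ... + f(xₙ)]

x_0 = 0.7500, f(x_0) = 2.117000, coefficient = 1
x_1 = 1.0625, f(x_1) = 2.893596, coefficient = 4
x_2 = 1.3750, f(x_2) = 3.955077, coefficient = 2
x_3 = 1.6875, f(x_3) = 5.405949, coefficient = 4
x_4 = 2.0000, f(x_4) = 7.389056, coefficient = 1

I ≈ (0.312500/3) × 50.614389 = 5.272332
Exact value: 5.272056
Error: 0.000276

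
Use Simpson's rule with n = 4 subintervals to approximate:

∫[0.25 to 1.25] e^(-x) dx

f(x) = e^(-x)
a = 0.25, b = 1.25, n = 4
h = (b - a)/n = 0.250000

Simpson's rule: (h/3)[f(x₀) + 4f(x₁) + 2f(x₂) + ... + f(xₙ)]

x_0 = 0.2500, f(x_0) = 0.778801, coefficient = 1
x_1 = 0.5000, f(x_1) = 0.606531, coefficient = 4
x_2 = 0.7500, f(x_2) = 0.472367, coefficient = 2
x_3 = 1.0000, f(x_3) = 0.367879, coefficient = 4
x_4 = 1.2500, f(x_4) = 0.286505, coefficient = 1

I ≈ (0.250000/3) × 5.907679 = 0.492307
Exact value: 0.492296
Error: 0.000011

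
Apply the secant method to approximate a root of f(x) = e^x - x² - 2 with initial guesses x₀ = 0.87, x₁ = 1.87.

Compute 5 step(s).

f(x) = e^x - x² - 2
x₀ = 0.87, x₁ = 1.87

Secant formula: x_{n+1} = x_n - f(x_n)(x_n - x_{n-1})/(f(x_n) - f(x_{n-1}))

Iteration 1:
  f(0.870000) = -0.369989
  f(1.870000) = 0.991396
  x_2 = 1.870000 - 0.991396×(1.870000 - 0.870000)/(0.991396 - (-0.369989))
       = 1.141774
Iteration 2:
  f(1.870000) = 0.991396
  f(1.141774) = -0.171328
  x_3 = 1.141774 - (-0.171328)×(1.141774 - 1.870000)/(-0.171328 - 0.991396)
       = 1.249078
Iteration 3:
  f(1.141774) = -0.171328
  f(1.249078) = -0.073069
  x_4 = 1.249078 - (-0.073069)×(1.249078 - 1.141774)/(-0.073069 - (-0.171328))
       = 1.328874
Iteration 4:
  f(1.249078) = -0.073069
  f(1.328874) = 0.010883
  x_5 = 1.328874 - 0.010883×(1.328874 - 1.249078)/(0.010883 - (-0.073069))
       = 1.318530
Iteration 5:
  f(1.328874) = 0.010883
  f(1.318530) = -0.000598
  x_6 = 1.318530 - (-0.000598)×(1.318530 - 1.328874)/(-0.000598 - 0.010883)
       = 1.319069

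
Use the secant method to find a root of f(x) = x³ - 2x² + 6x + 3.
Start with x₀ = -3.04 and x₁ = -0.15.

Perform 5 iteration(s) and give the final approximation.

f(x) = x³ - 2x² + 6x + 3
x₀ = -3.04, x₁ = -0.15

Secant formula: x_{n+1} = x_n - f(x_n)(x_n - x_{n-1})/(f(x_n) - f(x_{n-1}))

Iteration 1:
  f(-3.040000) = -61.817664
  f(-0.150000) = 2.051625
  x_2 = -0.150000 - 2.051625×(-0.150000 - (-3.040000))/(2.051625 - (-61.817664))
       = -0.242833
Iteration 2:
  f(-0.150000) = 2.051625
  f(-0.242833) = 1.410745
  x_3 = -0.242833 - 1.410745×(-0.242833 - (-0.150000))/(1.410745 - 2.051625)
       = -0.447184
Iteration 3:
  f(-0.242833) = 1.410745
  f(-0.447184) = -0.172473
  x_4 = -0.447184 - (-0.172473)×(-0.447184 - (-0.242833))/(-0.172473 - 1.410745)
       = -0.424922
Iteration 4:
  f(-0.447184) = -0.172473
  f(-0.424922) = 0.012627
  x_5 = -0.424922 - 0.012627×(-0.424922 - (-0.447184))/(0.012627 - (-0.172473))
       = -0.426441
Iteration 5:
  f(-0.424922) = 0.012627
  f(-0.426441) = 0.000104
  x_6 = -0.426441 - 0.000104×(-0.426441 - (-0.424922))/(0.000104 - 0.012627)
       = -0.426453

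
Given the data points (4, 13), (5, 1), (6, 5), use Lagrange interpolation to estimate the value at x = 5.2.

Lagrange interpolation formula:
P(x) = Σ yᵢ × Lᵢ(x)
where Lᵢ(x) = Π_{j≠i} (x - xⱼ)/(xᵢ - xⱼ)

L_0(5.2) = (5.2 - 5)/(4 - 5) × (5.2 - 6)/(4 - 6) = -0.080000
L_1(5.2) = (5.2 - 4)/(5 - 4) × (5.2 - 6)/(5 - 6) = 0.960000
L_2(5.2) = (5.2 - 4)/(6 - 4) × (5.2 - 5)/(6 - 5) = 0.120000

P(5.2) = 13×L_0(5.2) + 1×L_1(5.2) + 5×L_2(5.2)
P(5.2) = 0.520000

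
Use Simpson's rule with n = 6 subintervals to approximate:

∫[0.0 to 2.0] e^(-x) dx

f(x) = e^(-x)
a = 0.0, b = 2.0, n = 6
h = (b - a)/n = 0.333333

Simpson's rule: (h/3)[f(x₀) + 4f(x₁) + 2f(x₂) + ... + f(xₙ)]

x_0 = 0.0000, f(x_0) = 1.000000, coefficient = 1
x_1 = 0.3333, f(x_1) = 0.716531, coefficient = 4
x_2 = 0.6667, f(x_2) = 0.513417, coefficient = 2
x_3 = 1.0000, f(x_3) = 0.367879, coefficient = 4
x_4 = 1.3333, f(x_4) = 0.263597, coefficient = 2
x_5 = 1.6667, f(x_5) = 0.188876, coefficient = 4
x_6 = 2.0000, f(x_6) = 0.135335, coefficient = 1

I ≈ (0.333333/3) × 7.782509 = 0.864723
Exact value: 0.864665
Error: 0.000059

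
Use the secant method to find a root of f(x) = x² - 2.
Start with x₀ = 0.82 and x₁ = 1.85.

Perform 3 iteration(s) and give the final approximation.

f(x) = x² - 2
x₀ = 0.82, x₁ = 1.85

Secant formula: x_{n+1} = x_n - f(x_n)(x_n - x_{n-1})/(f(x_n) - f(x_{n-1}))

Iteration 1:
  f(0.820000) = -1.327600
  f(1.850000) = 1.422500
  x_2 = 1.850000 - 1.422500×(1.850000 - 0.820000)/(1.422500 - (-1.327600))
       = 1.317228
Iteration 2:
  f(1.850000) = 1.422500
  f(1.317228) = -0.264909
  x_3 = 1.317228 - (-0.264909)×(1.317228 - 1.850000)/(-0.264909 - 1.422500)
       = 1.400869
Iteration 3:
  f(1.317228) = -0.264909
  f(1.400869) = -0.037566
  x_4 = 1.400869 - (-0.037566)×(1.400869 - 1.317228)/(-0.037566 - (-0.264909))
       = 1.414690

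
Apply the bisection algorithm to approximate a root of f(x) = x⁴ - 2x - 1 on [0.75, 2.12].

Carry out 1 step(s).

f(x) = x⁴ - 2x - 1
Initial interval: [0.75, 2.12]

Iteration 1:
  c_1 = (0.750000 + 2.120000)/2 = 1.435000
  f(c_1) = f(1.435000) = 0.370408
  f(a) × f(c) < 0, new interval: [0.750000, 1.435000]

After 1 iteration(s), the approximation is c_1 = 1.435000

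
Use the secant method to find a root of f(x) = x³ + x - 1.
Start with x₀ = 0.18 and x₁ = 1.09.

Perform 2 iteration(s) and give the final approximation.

f(x) = x³ + x - 1
x₀ = 0.18, x₁ = 1.09

Secant formula: x_{n+1} = x_n - f(x_n)(x_n - x_{n-1})/(f(x_n) - f(x_{n-1}))

Iteration 1:
  f(0.180000) = -0.814168
  f(1.090000) = 1.385029
  x_2 = 1.090000 - 1.385029×(1.090000 - 0.180000)/(1.385029 - (-0.814168))
       = 0.516892
Iteration 2:
  f(1.090000) = 1.385029
  f(0.516892) = -0.345005
  x_3 = 0.516892 - (-0.345005)×(0.516892 - 1.090000)/(-0.345005 - 1.385029)
       = 0.631182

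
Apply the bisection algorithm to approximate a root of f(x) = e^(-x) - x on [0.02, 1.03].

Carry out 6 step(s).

f(x) = e^(-x) - x
Initial interval: [0.02, 1.03]

Iteration 1:
  c_1 = (0.020000 + 1.030000)/2 = 0.525000
  f(c_1) = f(0.525000) = 0.066555
  f(a) × f(c) ≥ 0, new interval: [0.525000, 1.030000]
Iteration 2:
  c_2 = (0.525000 + 1.030000)/2 = 0.777500
  f(c_2) = f(0.777500) = -0.317947
  f(a) × f(c) < 0, new interval: [0.525000, 0.777500]
Iteration 3:
  c_3 = (0.525000 + 0.777500)/2 = 0.651250
  f(c_3) = f(0.651250) = -0.129856
  f(a) × f(c) < 0, new interval: [0.525000, 0.651250]
Iteration 4:
  c_4 = (0.525000 + 0.651250)/2 = 0.588125
  f(c_4) = f(0.588125) = -0.032757
  f(a) × f(c) < 0, new interval: [0.525000, 0.588125]
Iteration 5:
  c_5 = (0.525000 + 0.588125)/2 = 0.556563
  f(c_5) = f(0.556563) = 0.016613
  f(a) × f(c) ≥ 0, new interval: [0.556563, 0.588125]
Iteration 6:
  c_6 = (0.556563 + 0.588125)/2 = 0.572344
  f(c_6) = f(0.572344) = -0.008142
  f(a) × f(c) < 0, new interval: [0.556563, 0.572344]

After 6 iteration(s), the approximation is c_6 = 0.572344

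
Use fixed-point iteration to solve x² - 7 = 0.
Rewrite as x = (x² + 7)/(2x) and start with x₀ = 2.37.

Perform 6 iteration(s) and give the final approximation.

Equation: x² - 7 = 0
Fixed-point form: x = (x² + 7)/(2x)
x₀ = 2.37

x_1 = g(2.370000) = 2.661793
x_2 = g(2.661793) = 2.645800
x_3 = g(2.645800) = 2.645751
x_4 = g(2.645751) = 2.645751
x_5 = g(2.645751) = 2.645751
x_6 = g(2.645751) = 2.645751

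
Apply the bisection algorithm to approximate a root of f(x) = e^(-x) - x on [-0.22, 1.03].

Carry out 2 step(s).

f(x) = e^(-x) - x
Initial interval: [-0.22, 1.03]

Iteration 1:
  c_1 = (-0.220000 + 1.030000)/2 = 0.405000
  f(c_1) = f(0.405000) = 0.261977
  f(a) × f(c) ≥ 0, new interval: [0.405000, 1.030000]
Iteration 2:
  c_2 = (0.405000 + 1.030000)/2 = 0.717500
  f(c_2) = f(0.717500) = -0.229529
  f(a) × f(c) < 0, new interval: [0.405000, 0.717500]

After 2 iteration(s), the approximation is c_2 = 0.717500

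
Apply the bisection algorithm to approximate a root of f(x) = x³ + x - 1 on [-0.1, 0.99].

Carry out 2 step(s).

f(x) = x³ + x - 1
Initial interval: [-0.1, 0.99]

Iteration 1:
  c_1 = (-0.100000 + 0.990000)/2 = 0.445000
  f(c_1) = f(0.445000) = -0.466879
  f(a) × f(c) ≥ 0, new interval: [0.445000, 0.990000]
Iteration 2:
  c_2 = (0.445000 + 0.990000)/2 = 0.717500
  f(c_2) = f(0.717500) = 0.086873
  f(a) × f(c) < 0, new interval: [0.445000, 0.717500]

After 2 iteration(s), the approximation is c_2 = 0.717500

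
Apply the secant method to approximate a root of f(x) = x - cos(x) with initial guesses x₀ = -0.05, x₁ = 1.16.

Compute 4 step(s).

f(x) = x - cos(x)
x₀ = -0.05, x₁ = 1.16

Secant formula: x_{n+1} = x_n - f(x_n)(x_n - x_{n-1})/(f(x_n) - f(x_{n-1}))

Iteration 1:
  f(-0.050000) = -1.048750
  f(1.160000) = 0.760660
  x_2 = 1.160000 - 0.760660×(1.160000 - (-0.050000))/(0.760660 - (-1.048750))
       = 0.651327
Iteration 2:
  f(1.160000) = 0.760660
  f(0.651327) = -0.143954
  x_3 = 0.651327 - (-0.143954)×(0.651327 - 1.160000)/(-0.143954 - 0.760660)
       = 0.732273
Iteration 3:
  f(0.651327) = -0.143954
  f(0.732273) = -0.011383
  x_4 = 0.732273 - (-0.011383)×(0.732273 - 0.651327)/(-0.011383 - (-0.143954))
       = 0.739224
Iteration 4:
  f(0.732273) = -0.011383
  f(0.739224) = 0.000232
  x_5 = 0.739224 - 0.000232×(0.739224 - 0.732273)/(0.000232 - (-0.011383))
       = 0.739085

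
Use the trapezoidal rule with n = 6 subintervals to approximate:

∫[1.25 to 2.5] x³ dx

f(x) = x³
a = 1.25, b = 2.5, n = 6
h = (b - a)/n = 0.208333

Trapezoidal rule: (h/2)[f(x₀) + 2f(x₁) + 2f(x₂) + ... + f(xₙ)]

x_0 = 1.2500, f(x_0) = 1.953125, coefficient = 1
x_1 = 1.4583, f(x_1) = 3.101490, coefficient = 2
x_2 = 1.6667, f(x_2) = 4.629630, coefficient = 2
x_3 = 1.8750, f(x_3) = 6.591797, coefficient = 2
x_4 = 2.0833, f(x_4) = 9.042245, coefficient = 2
x_5 = 2.2917, f(x_5) = 12.035229, coefficient = 2
x_6 = 2.5000, f(x_6) = 15.625000, coefficient = 1

I ≈ (0.208333/2) × 88.378906 = 9.206136
Exact value: 9.155273
Error: 0.050863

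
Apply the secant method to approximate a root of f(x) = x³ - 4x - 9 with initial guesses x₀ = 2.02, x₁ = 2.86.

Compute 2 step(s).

f(x) = x³ - 4x - 9
x₀ = 2.02, x₁ = 2.86

Secant formula: x_{n+1} = x_n - f(x_n)(x_n - x_{n-1})/(f(x_n) - f(x_{n-1}))

Iteration 1:
  f(2.020000) = -8.837592
  f(2.860000) = 2.953656
  x_2 = 2.860000 - 2.953656×(2.860000 - 2.020000)/(2.953656 - (-8.837592))
       = 2.649584
Iteration 2:
  f(2.860000) = 2.953656
  f(2.649584) = -0.997479
  x_3 = 2.649584 - (-0.997479)×(2.649584 - 2.860000)/(-0.997479 - 2.953656)
       = 2.702704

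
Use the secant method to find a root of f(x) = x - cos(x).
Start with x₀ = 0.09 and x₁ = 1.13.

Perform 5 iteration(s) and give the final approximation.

f(x) = x - cos(x)
x₀ = 0.09, x₁ = 1.13

Secant formula: x_{n+1} = x_n - f(x_n)(x_n - x_{n-1})/(f(x_n) - f(x_{n-1}))

Iteration 1:
  f(0.090000) = -0.905953
  f(1.130000) = 0.703340
  x_2 = 1.130000 - 0.703340×(1.130000 - 0.090000)/(0.703340 - (-0.905953))
       = 0.675469
Iteration 2:
  f(1.130000) = 0.703340
  f(0.675469) = -0.104945
  x_3 = 0.675469 - (-0.104945)×(0.675469 - 1.130000)/(-0.104945 - 0.703340)
       = 0.734484
Iteration 3:
  f(0.675469) = -0.104945
  f(0.734484) = -0.007693
  x_4 = 0.734484 - (-0.007693)×(0.734484 - 0.675469)/(-0.007693 - (-0.104945))
       = 0.739152
Iteration 4:
  f(0.734484) = -0.007693
  f(0.739152) = 0.000112
  x_5 = 0.739152 - 0.000112×(0.739152 - 0.734484)/(0.000112 - (-0.007693))
       = 0.739085
Iteration 5:
  f(0.739152) = 0.000112
  f(0.739085) = 0.000000
  x_6 = 0.739085 - 0.000000×(0.739085 - 0.739152)/(0.000000 - 0.000112)
       = 0.739085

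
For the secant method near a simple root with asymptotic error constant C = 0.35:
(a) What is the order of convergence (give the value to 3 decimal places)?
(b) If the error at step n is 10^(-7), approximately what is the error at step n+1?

(a) Secant method has superlinear convergence with order φ = (1+√5)/2 ≈ 1.618.
    This means |e_{n+1}| ≈ C|e_n|^1.618.

(b) With |e_n| = 10^(-7) and C = 0.35:
    |e_{n+1}| ≈ 0.35 × (10^(-7))^1.618 = 0.35 × 10^(-11.33)

(a) ≈ 1.618 (golden ratio); (b) |e_{n+1}| ≈ 1.651e-12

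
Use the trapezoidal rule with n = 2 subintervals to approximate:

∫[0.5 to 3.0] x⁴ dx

f(x) = x⁴
a = 0.5, b = 3.0, n = 2
h = (b - a)/n = 1.250000

Trapezoidal rule: (h/2)[f(x₀) + 2f(x₁) + 2f(x₂) + ... + f(xₙ)]

x_0 = 0.5000, f(x_0) = 0.062500, coefficient = 1
x_1 = 1.7500, f(x_1) = 9.378906, coefficient = 2
x_2 = 3.0000, f(x_2) = 81.000000, coefficient = 1

I ≈ (1.250000/2) × 99.820312 = 62.387695
Exact value: 48.593750
Error: 13.793945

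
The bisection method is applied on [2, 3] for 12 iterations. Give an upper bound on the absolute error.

Bisection error bound: |error| ≤ (b-a)/2^n
|error| ≤ (3 - 2)/2^12 = 1/2^12
|error| ≤ 0.0002441406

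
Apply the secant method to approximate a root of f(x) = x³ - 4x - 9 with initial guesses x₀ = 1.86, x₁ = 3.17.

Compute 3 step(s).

f(x) = x³ - 4x - 9
x₀ = 1.86, x₁ = 3.17

Secant formula: x_{n+1} = x_n - f(x_n)(x_n - x_{n-1})/(f(x_n) - f(x_{n-1}))

Iteration 1:
  f(1.860000) = -10.005144
  f(3.170000) = 10.175013
  x_2 = 3.170000 - 10.175013×(3.170000 - 1.860000)/(10.175013 - (-10.005144))
       = 2.509486
Iteration 2:
  f(3.170000) = 10.175013
  f(2.509486) = -3.234399
  x_3 = 2.509486 - (-3.234399)×(2.509486 - 3.170000)/(-3.234399 - 10.175013)
       = 2.668805
Iteration 3:
  f(2.509486) = -3.234399
  f(2.668805) = -0.666607
  x_4 = 2.668805 - (-0.666607)×(2.668805 - 2.509486)/(-0.666607 - (-3.234399))
       = 2.710164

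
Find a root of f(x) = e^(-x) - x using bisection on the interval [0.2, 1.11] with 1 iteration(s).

f(x) = e^(-x) - x
Initial interval: [0.2, 1.11]

Iteration 1:
  c_1 = (0.200000 + 1.110000)/2 = 0.655000
  f(c_1) = f(0.655000) = -0.135558
  f(a) × f(c) < 0, new interval: [0.200000, 0.655000]

After 1 iteration(s), the approximation is c_1 = 0.655000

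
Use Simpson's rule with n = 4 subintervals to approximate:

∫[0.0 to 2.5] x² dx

f(x) = x²
a = 0.0, b = 2.5, n = 4
h = (b - a)/n = 0.625000

Simpson's rule: (h/3)[f(x₀) + 4f(x₁) + 2f(x₂) + ... + f(xₙ)]

x_0 = 0.0000, f(x_0) = 0.000000, coefficient = 1
x_1 = 0.6250, f(x_1) = 0.390625, coefficient = 4
x_2 = 1.2500, f(x_2) = 1.562500, coefficient = 2
x_3 = 1.8750, f(x_3) = 3.515625, coefficient = 4
x_4 = 2.5000, f(x_4) = 6.250000, coefficient = 1

I ≈ (0.625000/3) × 25.000000 = 5.208333
Exact value: 5.208333
Error: 0.000000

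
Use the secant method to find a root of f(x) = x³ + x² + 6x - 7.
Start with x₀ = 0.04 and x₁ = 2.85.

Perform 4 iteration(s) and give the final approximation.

f(x) = x³ + x² + 6x - 7
x₀ = 0.04, x₁ = 2.85

Secant formula: x_{n+1} = x_n - f(x_n)(x_n - x_{n-1})/(f(x_n) - f(x_{n-1}))

Iteration 1:
  f(0.040000) = -6.758336
  f(2.850000) = 41.371625
  x_2 = 2.850000 - 41.371625×(2.850000 - 0.040000)/(41.371625 - (-6.758336))
       = 0.434576
Iteration 2:
  f(2.850000) = 41.371625
  f(0.434576) = -4.121616
  x_3 = 0.434576 - (-4.121616)×(0.434576 - 2.850000)/(-4.121616 - 41.371625)
       = 0.653410
Iteration 3:
  f(0.434576) = -4.121616
  f(0.653410) = -2.373629
  x_4 = 0.653410 - (-2.373629)×(0.653410 - 0.434576)/(-2.373629 - (-4.121616))
       = 0.950569
Iteration 4:
  f(0.653410) = -2.373629
  f(0.950569) = 0.465907
  x_5 = 0.950569 - 0.465907×(0.950569 - 0.653410)/(0.465907 - (-2.373629))
       = 0.901811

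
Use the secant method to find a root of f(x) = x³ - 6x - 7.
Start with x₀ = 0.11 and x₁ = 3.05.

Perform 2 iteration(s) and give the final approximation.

f(x) = x³ - 6x - 7
x₀ = 0.11, x₁ = 3.05

Secant formula: x_{n+1} = x_n - f(x_n)(x_n - x_{n-1})/(f(x_n) - f(x_{n-1}))

Iteration 1:
  f(0.110000) = -7.658669
  f(3.050000) = 3.072625
  x_2 = 3.050000 - 3.072625×(3.050000 - 0.110000)/(3.072625 - (-7.658669))
       = 2.208208
Iteration 2:
  f(3.050000) = 3.072625
  f(2.208208) = -9.481623
  x_3 = 2.208208 - (-9.481623)×(2.208208 - 3.050000)/(-9.481623 - 3.072625)
       = 2.843973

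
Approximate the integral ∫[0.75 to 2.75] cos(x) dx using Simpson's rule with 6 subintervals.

f(x) = cos(x)
a = 0.75, b = 2.75, n = 6
h = (b - a)/n = 0.333333

Simpson's rule: (h/3)[f(x₀) + 4f(x₁) + 2f(x₂) + ... + f(xₙ)]

x_0 = 0.7500, f(x_0) = 0.731689, coefficient = 1
x_1 = 1.0833, f(x_1) = 0.468386, coefficient = 4
x_2 = 1.4167, f(x_2) = 0.153520, coefficient = 2
x_3 = 1.7500, f(x_3) = -0.178246, coefficient = 4
x_4 = 2.0833, f(x_4) = -0.490390, coefficient = 2
x_5 = 2.4167, f(x_5) = -0.748549, coefficient = 4
x_6 = 2.7500, f(x_6) = -0.924302, coefficient = 1

I ≈ (0.333333/3) × -2.699988 = -0.299999
Exact value: -0.299978
Error: 0.000021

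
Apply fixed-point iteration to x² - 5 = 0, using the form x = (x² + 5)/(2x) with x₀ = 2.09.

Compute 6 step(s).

Equation: x² - 5 = 0
Fixed-point form: x = (x² + 5)/(2x)
x₀ = 2.09

x_1 = g(2.090000) = 2.241172
x_2 = g(2.241172) = 2.236074
x_3 = g(2.236074) = 2.236068
x_4 = g(2.236068) = 2.236068
x_5 = g(2.236068) = 2.236068
x_6 = g(2.236068) = 2.236068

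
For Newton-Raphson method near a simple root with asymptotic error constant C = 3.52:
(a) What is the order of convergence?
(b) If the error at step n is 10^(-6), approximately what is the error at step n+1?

(a) Newton-Raphson has quadratic (order 2) convergence near simple roots.
    This means |e_{n+1}| ≈ C|e_n|².

(b) With |e_n| = 10^(-6) and C = 3.52:
    |e_{n+1}| ≈ 3.52 × (10^(-6))² = 3.52 × 10^(-12)

(a) 2 (quadratic); (b) |e_{n+1}| ≈ 3.520e-12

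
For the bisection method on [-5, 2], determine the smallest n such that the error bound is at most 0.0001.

We need (b-a)/2^n ≤ 0.0001
(2 - (-5))/2^n ≤ 0.0001
7/2^n ≤ 0.0001
2^n ≥ 70000
n ≥ log₂(70000) = 16.10
n ≥ 17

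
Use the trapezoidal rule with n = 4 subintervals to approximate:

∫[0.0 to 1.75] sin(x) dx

f(x) = sin(x)
a = 0.0, b = 1.75, n = 4
h = (b - a)/n = 0.437500

Trapezoidal rule: (h/2)[f(x₀) + 2f(x₁) + 2f(x₂) + ... + f(xₙ)]

x_0 = 0.0000, f(x_0) = 0.000000, coefficient = 1
x_1 = 0.4375, f(x_1) = 0.423676, coefficient = 2
x_2 = 0.8750, f(x_2) = 0.767544, coefficient = 2
x_3 = 1.3125, f(x_3) = 0.966827, coefficient = 2
x_4 = 1.7500, f(x_4) = 0.983986, coefficient = 1

I ≈ (0.437500/2) × 5.300079 = 1.159392
Exact value: 1.178246
Error: 0.018854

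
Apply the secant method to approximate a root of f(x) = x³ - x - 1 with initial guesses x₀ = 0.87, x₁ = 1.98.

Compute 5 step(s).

f(x) = x³ - x - 1
x₀ = 0.87, x₁ = 1.98

Secant formula: x_{n+1} = x_n - f(x_n)(x_n - x_{n-1})/(f(x_n) - f(x_{n-1}))

Iteration 1:
  f(0.870000) = -1.211497
  f(1.980000) = 4.782392
  x_2 = 1.980000 - 4.782392×(1.980000 - 0.870000)/(4.782392 - (-1.211497))
       = 1.094355
Iteration 2:
  f(1.980000) = 4.782392
  f(1.094355) = -0.783740
  x_3 = 1.094355 - (-0.783740)×(1.094355 - 1.980000)/(-0.783740 - 4.782392)
       = 1.219059
Iteration 3:
  f(1.094355) = -0.783740
  f(1.219059) = -0.407410
  x_4 = 1.219059 - (-0.407410)×(1.219059 - 1.094355)/(-0.407410 - (-0.783740))
       = 1.354061
Iteration 4:
  f(1.219059) = -0.407410
  f(1.354061) = 0.128585
  x_5 = 1.354061 - 0.128585×(1.354061 - 1.219059)/(0.128585 - (-0.407410))
       = 1.321674
Iteration 5:
  f(1.354061) = 0.128585
  f(1.321674) = -0.012944
  x_6 = 1.321674 - (-0.012944)×(1.321674 - 1.354061)/(-0.012944 - 0.128585)
       = 1.324636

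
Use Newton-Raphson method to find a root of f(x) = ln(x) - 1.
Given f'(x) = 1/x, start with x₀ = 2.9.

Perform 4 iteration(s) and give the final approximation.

f(x) = ln(x) - 1
f'(x) = 1/x
x₀ = 2.9

Newton-Raphson formula: x_{n+1} = x_n - f(x_n)/f'(x_n)

Iteration 1:
  f(2.900000) = 0.064711
  f'(2.900000) = 0.344828
  x_1 = 2.900000 - 0.064711/0.344828 = 2.712339
Iteration 2:
  f(2.712339) = -0.002189
  f'(2.712339) = 0.368685
  x_2 = 2.712339 - (-0.002189)/0.368685 = 2.718275
Iteration 3:
  f(2.718275) = -0.000002
  f'(2.718275) = 0.367880
  x_3 = 2.718275 - (-0.000002)/0.367880 = 2.718282
Iteration 4:
  f(2.718282) = 0.000000
  f'(2.718282) = 0.367879
  x_4 = 2.718282 - 0.000000/0.367879 = 2.718282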